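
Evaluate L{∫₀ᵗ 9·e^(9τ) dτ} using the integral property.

L{∫₀ᵗ f(τ)dτ} = F(s)/s with F(s) = 9/(s-9), so L{∫₀ᵗ 9·e^(9τ) dτ} = 9/(s(s-9))

Final answer: 9/(s(s-9))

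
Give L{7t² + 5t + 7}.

L{7t² + 5t + 7} = 7·2/s³ + 5/s² + 7/s = 14/s³ + 5/s² + 7/s

Final answer: 14/s³ + 5/s² + 7/s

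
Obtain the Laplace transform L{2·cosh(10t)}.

L{cosh(ωt)} = s/(s² - ω²), so L{cosh(10t)} = s/(s² - 100). Then L{2·cosh(10t)} = 2·s/(s² - 100) = 2s/(s² - 100)

Final answer: 2s/(s² - 100)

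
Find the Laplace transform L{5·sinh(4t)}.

L{sinh(ωt)} = ω/(s² - ω²), so L{sinh(4t)} = 4/(s² - 16). Then L{5·sinh(4t)} = 5·4/(s² - 16) = 20/(s² - 16)

Final answer: 20/(s² - 16)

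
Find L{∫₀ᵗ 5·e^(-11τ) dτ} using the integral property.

L{∫₀ᵗ f(τ)dτ} = F(s)/s with F(s) = 5/(s+11), so L{∫₀ᵗ 5·e^(-11τ) dτ} = 5/(s(s+11))

Final answer: 5/(s(s+11))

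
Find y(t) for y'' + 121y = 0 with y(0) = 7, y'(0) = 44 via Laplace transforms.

L{y''} + 121L{y} = 0. s²Y - 7s - 44 + 121Y = 0. Y(s² + 121) = 7s + 44. Y = (7s + 44)/(s² + 121). Inverting: y(t) = 7cos(11t) + 4sin(11t)

Final answer: y(t) = 7cos(11t) + 4sin(11t)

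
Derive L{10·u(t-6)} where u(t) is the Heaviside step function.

L{u(t-a)} = e^(-as)/s. Here a=6, so L{u(t-6)} = e^(-6s)/s, and L{10·u(t-6)} = 10·e^(-6s)/s

Final answer: 10·e^(-6s)/s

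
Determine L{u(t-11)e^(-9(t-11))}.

u(t-a)f(t-a) with f(t)=e^(-9t). L{e^(-9t)} = 1/(s+9). By time shift: e^(-11s)/(s+9)

Final answer: e^(-11s)/(s+9)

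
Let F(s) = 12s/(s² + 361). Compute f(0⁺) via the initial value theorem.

f(0⁺) = lim_{s→∞} s·12s/(s² + 361) = lim_{s→∞} 12s²/(s² + 361) = 12

Final answer: 12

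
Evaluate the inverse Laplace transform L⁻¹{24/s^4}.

L⁻¹{n!/s^(n+1)} = t^n with n=3. So L⁻¹{6/s^4} = t^3, and L⁻¹{24/s^4} = (24/6)·t^3 = 4·t^3

Final answer: 4·t^3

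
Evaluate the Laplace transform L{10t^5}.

L{10t^5} = 10 · L{t^5} = 10 · 120/s^6 = 1200/s^6

Final answer: 1200/s^6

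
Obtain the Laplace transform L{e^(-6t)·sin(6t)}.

L{e^(at)·sin(ωt)} = ω/((s-a)² + ω²), so L{e^(-6t)·sin(6t)} = 6/((s+6)² + 36)

Final answer: 6/((s+6)² + 36)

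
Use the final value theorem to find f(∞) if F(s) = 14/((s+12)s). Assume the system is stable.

f(∞) = lim_{s→0} sF(s) = lim_{s→0} 14/(s+12) = 7/6

Final answer: 7/6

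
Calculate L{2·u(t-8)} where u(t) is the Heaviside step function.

L{u(t-a)} = e^(-as)/s. Here a=8, so L{u(t-8)} = e^(-8s)/s, and L{2·u(t-8)} = 2·e^(-8s)/s

Final answer: 2·e^(-8s)/s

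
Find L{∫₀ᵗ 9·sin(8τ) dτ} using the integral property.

L{∫₀ᵗ f(τ)dτ} = F(s)/s with F(s) = 72/(s² + 64), so the result is (72/(s² + 64))/s = 72/(s(s² + 64))

Final answer: 72/(s(s² + 64))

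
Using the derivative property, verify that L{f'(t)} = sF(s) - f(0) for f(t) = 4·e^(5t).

f'(t) = 20e^(5t). Direct: L{f'(t)} = 20/(s-5). Property: s·4/(s-5) - 4 = (4s - 4(s-5))/(s-5) = 20/(s-5). ✓

Final answer: 20/(s-5)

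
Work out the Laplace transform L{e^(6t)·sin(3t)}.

L{e^(at)·sin(ωt)} = ω/((s-a)² + ω²), so L{e^(6t)·sin(3t)} = 3/((s-6)² + 9)

Final answer: 3/((s-6)² + 9)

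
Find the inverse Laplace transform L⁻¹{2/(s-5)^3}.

L⁻¹{n!/(s-a)^(n+1)} = t^n·e^(at), so L⁻¹{2/(s-5)^3} = t^2·e^(5t)

Final answer: t^2·e^(5t)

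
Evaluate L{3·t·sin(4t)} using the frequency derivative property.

L{sin(4t)} = 4/(s² + 16). By L{t·f(t)} = -F'(s): -d/ds[4/(s² + 16)] = -(4)·(-2s)/(s² + 16)² = 8s/(s² + 16)². Then L{3·t·sin(4t)} = 3·8s/(s² + 16)² = 24s/(s² + 16)²

Final answer: 24s/(s² + 16)²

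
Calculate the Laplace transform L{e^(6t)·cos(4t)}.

L{e^(at)·cos(ωt)} = (s-a)/((s-a)² + ω²), so L{e^(6t)·cos(4t)} = (s-6)/((s-6)² + 16)

Final answer: (s-6)/((s-6)² + 16)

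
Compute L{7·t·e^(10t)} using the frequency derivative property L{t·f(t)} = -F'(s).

L{e^(10t)} = 1/(s-10). By frequency derivative: L{t·e^(10t)} = -d/ds[1/(s-10)] = -(-1)/(s-10)² = 1/(s-10)². Then L{7·t·e^(10t)} = 7·1/(s-10)² = 7/(s-10)²

Final answer: 7/(s-10)²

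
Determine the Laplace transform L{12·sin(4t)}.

L{sin(ωt)} = ω/(s² + ω²), so L{sin(4t)} = 4/(s² + 16). Then L{12·sin(4t)} = 12·4/(s² + 16) = 48/(s² + 16)

Final answer: 48/(s² + 16)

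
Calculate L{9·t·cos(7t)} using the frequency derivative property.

L{cos(7t)} = s/(s² + 49). Derivative: d/ds[s/(s² + 49)] = [(s² + 49) - s·2s]/(s² + 49)² = (49 - s²)/(s² + 49)². So L{t·cos(7t)} = -F'(s) = (s² - 49)/(s² + 49)². Then L{9·t·cos(7t)} = 9·(s² - 49)/(s² + 49)²

Final answer: 9·(s² - 49)/(s² + 49)²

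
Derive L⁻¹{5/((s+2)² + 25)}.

Form: b/((s-a)² + b²) → e^(at)sin(bt). With a=-2, b=5

Final answer: e^(-2t)·sin(5t)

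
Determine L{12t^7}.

L{t^n} = n!/s^(n+1). So L{12t^7} = 12·7!/s^8 = 60480/s^8

Final answer: 60480/s^8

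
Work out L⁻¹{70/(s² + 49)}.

This is the form c·a/(s² + a²) with a = 7, c = 10. L⁻¹ = 10·sin(7t)

Final answer: 10·sin(7t)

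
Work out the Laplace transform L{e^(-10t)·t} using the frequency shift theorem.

L{e^(at)·t^n} = n!/(s-a)^(n+1), so L{e^(-10t)·t} = 1/(s+10)^2

Final answer: 1/(s+10)^2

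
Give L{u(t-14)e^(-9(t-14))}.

u(t-a)f(t-a) with f(t)=e^(-9t). L{e^(-9t)} = 1/(s+9). By time shift: e^(-14s)/(s+9)

Final answer: e^(-14s)/(s+9)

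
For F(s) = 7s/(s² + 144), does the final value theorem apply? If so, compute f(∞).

The final value theorem requires all poles of sF(s) in the left half-plane. sF(s) = 7s²/(s² + 144) has poles at s = ±12i (imaginary axis). Theorem does NOT apply (oscillatory system).

Final answer: Not applicable (oscillatory)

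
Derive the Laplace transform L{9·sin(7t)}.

L{sin(ωt)} = ω/(s² + ω²), so L{sin(7t)} = 7/(s² + 49). Then L{9·sin(7t)} = 9·7/(s² + 49) = 63/(s² + 49)

Final answer: 63/(s² + 49)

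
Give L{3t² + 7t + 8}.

L{3t² + 7t + 8} = 3·2/s³ + 7/s² + 8/s = 6/s³ + 7/s² + 8/s

Final answer: 6/s³ + 7/s² + 8/s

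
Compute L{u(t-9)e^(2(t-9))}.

u(t-a)f(t-a) with f(t)=e^(2t). L{e^(2t)} = 1/(s-2). By time shift: e^(-9s)/(s-2)

Final answer: e^(-9s)/(s-2)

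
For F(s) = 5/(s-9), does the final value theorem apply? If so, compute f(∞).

sF(s) = 5s/(s-9) has a pole at s = 9 in the right half-plane. Theorem does NOT apply (unstable system; f(t) = 5·e^(9t) grows without bound).

Final answer: Not applicable (unstable)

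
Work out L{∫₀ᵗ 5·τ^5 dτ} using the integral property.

L{∫₀ᵗ f(τ)dτ} = F(s)/s with f(t) = 5t^5. F(s) = 600/s^6, so L{∫₀ᵗ 5·τ^5 dτ} = (600/s^6)/s = 600/s^7. (Check: ∫₀ᵗ 5·τ^5 dτ = 5t^6/6.)

Final answer: 600/s^7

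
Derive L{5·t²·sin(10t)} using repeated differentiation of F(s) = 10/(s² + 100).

F(s) = 10/(s² + 100). F'(s) = -20s/(s² + 100)². F''(s) = -20(100 - 3s²)/(s² + 100)³ = (60s² - 2000)/(s² + 100)³. So L{t²·sin(10t)} = (-1)² F''(s) = (60s² - 2000)/(s² + 100)³. Then L{5·t²·sin(10t)} = 5·(60s² - 2000)/(s² + 100)³ = (300s² - 10000)/(s² + 100)³

Final answer: (300s² - 10000)/(s² + 100)³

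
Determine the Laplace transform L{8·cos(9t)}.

L{cos(ωt)} = s/(s² + ω²), so L{cos(9t)} = s/(s² + 81). Then L{8·cos(9t)} = 8·s/(s² + 81) = 8s/(s² + 81)

Final answer: 8s/(s² + 81)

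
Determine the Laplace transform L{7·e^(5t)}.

L{e^(at)} = 1/(s-a), so L{e^(5t)} = 1/(s-5). Then L{7·e^(5t)} = 7/(s-5)

Final answer: 7/(s-5)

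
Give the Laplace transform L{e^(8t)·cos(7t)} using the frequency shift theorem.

Frequency shift: L{e^(at)f(t)} = F(s-a). L{e^(8t)·cos(7t)} = (s-8)/((s-8)² + 49)

Final answer: (s-8)/((s-8)² + 49)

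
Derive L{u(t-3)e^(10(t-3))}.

u(t-a)f(t-a) with f(t)=e^(10t). L{e^(10t)} = 1/(s-10). By time shift: e^(-3s)/(s-10)

Final answer: e^(-3s)/(s-10)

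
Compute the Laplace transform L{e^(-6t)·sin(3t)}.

L{e^(at)·sin(ωt)} = ω/((s-a)² + ω²), so L{e^(-6t)·sin(3t)} = 3/((s+6)² + 9)

Final answer: 3/((s+6)² + 9)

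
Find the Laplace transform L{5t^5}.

L{5t^5} = 5 · L{t^5} = 5 · 120/s^6 = 600/s^6

Final answer: 600/s^6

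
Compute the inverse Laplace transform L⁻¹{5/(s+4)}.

L⁻¹{1/(s-a)} = e^(at), so L⁻¹{1/(s+4)} = e^(-4t), and L⁻¹{5/(s+4)} = 5·e^(-4t)

Final answer: 5·e^(-4t)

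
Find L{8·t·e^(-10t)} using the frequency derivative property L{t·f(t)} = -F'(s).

L{e^(-10t)} = 1/(s+10). By frequency derivative: L{t·e^(-10t)} = -d/ds[1/(s+10)] = -(-1)/(s+10)² = 1/(s+10)². Then L{8·t·e^(-10t)} = 8·1/(s+10)² = 8/(s+10)²

Final answer: 8/(s+10)²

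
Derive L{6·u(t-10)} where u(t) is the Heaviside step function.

L{u(t-a)} = e^(-as)/s. Here a=10, so L{u(t-10)} = e^(-10s)/s, and L{6·u(t-10)} = 6·e^(-10s)/s

Final answer: 6·e^(-10s)/s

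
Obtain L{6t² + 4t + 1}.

L{6t² + 4t + 1} = 6·2/s³ + 4/s² + 1/s = 12/s³ + 4/s² + 1/s

Final answer: 12/s³ + 4/s² + 1/s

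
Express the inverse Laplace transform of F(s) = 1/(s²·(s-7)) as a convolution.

1/(s²·(s-7)) = (1/s^2)·(1/(s-7)) = L{t}·L{e^(7t)}. So f(t) = t*e^(7t) = ∫₀ᵗ τ·e^(7(t-τ)) dτ

Final answer: ∫₀ᵗ τ·e^(7(t-τ)) dτ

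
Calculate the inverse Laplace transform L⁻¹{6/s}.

L⁻¹{c/s} = c, so L⁻¹{6/s} = 6

Final answer: 6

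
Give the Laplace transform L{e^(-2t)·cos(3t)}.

L{e^(at)·cos(ωt)} = (s-a)/((s-a)² + ω²), so L{e^(-2t)·cos(3t)} = (s+2)/((s+2)² + 9)

Final answer: (s+2)/((s+2)² + 9)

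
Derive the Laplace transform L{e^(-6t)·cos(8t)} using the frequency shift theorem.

Frequency shift: L{e^(at)f(t)} = F(s-a). L{e^(-6t)·cos(8t)} = (s+6)/((s+6)² + 64)

Final answer: (s+6)/((s+6)² + 64)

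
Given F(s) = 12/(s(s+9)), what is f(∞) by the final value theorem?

f(∞) = lim_{s→0} s·12/(s(s+9)) = lim_{s→0} 12/(s+9) = 12/9 = 4/3

Final answer: 4/3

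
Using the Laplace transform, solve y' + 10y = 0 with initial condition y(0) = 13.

L{y'} + 10L{y} = 0. sY - 13 + 10Y = 0. Y(s+10) = 13. Y = 13/(s+10)

Final answer: y(t) = 13e^(-10t)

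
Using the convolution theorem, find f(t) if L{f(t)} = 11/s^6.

11/s^6 = (11/s)·(1/s^5) = L{11}·L{t^4/24}. By convolution, f(t) = 11*t^4/24 = ∫₀ᵗ 11·τ^4/24 dτ = 11·t^5/120

Final answer: 11·t^5/120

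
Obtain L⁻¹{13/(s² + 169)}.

This is the form c·a/(s² + a²) with a = 13. L⁻¹ = sin(13t)

Final answer: sin(13t)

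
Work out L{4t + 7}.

L{4t + 7} = 4·L{t} + 7·L{1} = 4/s² + 7/s

Final answer: 4/s² + 7/s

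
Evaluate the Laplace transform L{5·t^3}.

L{t^n} = n!/s^(n+1), so L{t^3} = 6/s^4. Then L{5·t^3} = 5·6/s^4 = 30/s^4

Final answer: 30/s^4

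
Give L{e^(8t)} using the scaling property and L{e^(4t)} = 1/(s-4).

Using L{f(at)} = (1/a)F(s/a) with a=2 and f(t) = e^(4t): L{e^(8t)} = (1/2) · 1/((s/2)-4) = (1/2) · 2/(s-8) = 1/(s-8)

Final answer: 1/(s-8)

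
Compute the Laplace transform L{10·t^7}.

L{t^n} = n!/s^(n+1), so L{t^7} = 5040/s^8. Then L{10·t^7} = 10·5040/s^8 = 50400/s^8

Final answer: 50400/s^8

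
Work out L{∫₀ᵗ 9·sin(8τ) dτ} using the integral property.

L{∫₀ᵗ f(τ)dτ} = F(s)/s with F(s) = 72/(s² + 64), so the result is (72/(s² + 64))/s = 72/(s(s² + 64))

Final answer: 72/(s(s² + 64))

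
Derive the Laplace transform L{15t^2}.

L{15t^2} = 15 · L{t^2} = 15 · 2/s^3 = 30/s^3

Final answer: 30/s^3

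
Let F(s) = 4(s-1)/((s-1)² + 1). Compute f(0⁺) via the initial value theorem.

f(0⁺) = lim_{s→∞} sF(s) = lim_{s→∞} 4s(s-1)/((s-1)² + 1) = 4

Final answer: 4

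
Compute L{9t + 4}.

L{9t + 4} = 9·L{t} + 4·L{1} = 9/s² + 4/s

Final answer: 9/s² + 4/s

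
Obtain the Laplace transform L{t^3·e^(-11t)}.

L{t^n·e^(at)} = n!/(s-a)^(n+1), so L{t^3·e^(-11t)} = 6/(s+11)^4

Final answer: 6/(s+11)^4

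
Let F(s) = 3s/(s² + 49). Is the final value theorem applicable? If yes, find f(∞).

The final value theorem requires all poles of sF(s) in the left half-plane. sF(s) = 3s²/(s² + 49) has poles at s = ±7i (imaginary axis). Theorem does NOT apply (oscillatory system).

Final answer: Not applicable (oscillatory)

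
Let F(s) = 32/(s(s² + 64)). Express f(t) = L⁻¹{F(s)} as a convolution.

32/(s(s² + 64)) = (1/s)·(32/(s² + 64)) = L{1}·L{4·sin(8t)}. So f(t) = 1*(4·sin(8t)) = ∫₀ᵗ 4·sin(8τ) dτ

Final answer: ∫₀ᵗ 4·sin(8τ) dτ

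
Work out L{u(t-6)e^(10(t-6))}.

u(t-a)f(t-a) with f(t)=e^(10t). L{e^(10t)} = 1/(s-10). By time shift: e^(-6s)/(s-10)

Final answer: e^(-6s)/(s-10)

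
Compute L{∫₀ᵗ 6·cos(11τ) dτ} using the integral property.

L{∫₀ᵗ f(τ)dτ} = F(s)/s with F(s) = 6s/(s² + 121), so the result is (6s/(s² + 121))/s = 6/(s² + 121)

Final answer: 6/(s² + 121)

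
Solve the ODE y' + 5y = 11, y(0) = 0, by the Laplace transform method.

sY + 5Y = 11/s. Y = 11/(s(s+5)). Partial fractions: Y = 11/5/s - 11/5/(s+5)

Final answer: y(t) = 11/5(1 - e^(-5t))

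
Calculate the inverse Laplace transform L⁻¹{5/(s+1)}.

L⁻¹{1/(s-a)} = e^(at), so L⁻¹{1/(s+1)} = e^(-t), and L⁻¹{5/(s+1)} = 5·e^(-t)

Final answer: 5·e^(-t)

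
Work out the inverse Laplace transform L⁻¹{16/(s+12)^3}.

L⁻¹{n!/(s-a)^(n+1)} = t^n·e^(at) with n=2, a=-12. So L⁻¹{2/(s+12)^3} = t^2·e^(-12t), and L⁻¹{16/(s+12)^3} = (16/2)·t^2·e^(-12t) = 8·t^2·e^(-12t)

Final answer: 8·t^2·e^(-12t)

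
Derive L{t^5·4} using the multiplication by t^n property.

L{4} = 4/s. d^1/ds^1[1/s] = -1/s². d^2/ds^2[1/s] = 2/s^3. d^3/ds^3[1/s] = -6/s^4. d^4/ds^4[1/s] = 24/s^5. d^5/ds^5[1/s] = -120/s^6. So L{t^5} = (-1)^{5}·-120/s^6 = 120/s^6. Then L{t^5·4} = 4·120/s^6 = 480/s^6

Final answer: 480/s^6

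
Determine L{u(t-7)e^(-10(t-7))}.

u(t-a)f(t-a) with f(t)=e^(-10t). L{e^(-10t)} = 1/(s+10). By time shift: e^(-7s)/(s+10)

Final answer: e^(-7s)/(s+10)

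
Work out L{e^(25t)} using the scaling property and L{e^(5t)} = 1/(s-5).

Using L{f(at)} = (1/a)F(s/a) with a=5 and f(t) = e^(5t): L{e^(25t)} = (1/5) · 1/((s/5)-5) = (1/5) · 5/(s-25) = 1/(s-25)

Final answer: 1/(s-25)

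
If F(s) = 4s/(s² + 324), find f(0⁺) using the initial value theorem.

f(0⁺) = lim_{s→∞} s·4s/(s² + 324) = lim_{s→∞} 4s²/(s² + 324) = 4

Final answer: 4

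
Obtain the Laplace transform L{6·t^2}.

L{t^n} = n!/s^(n+1), so L{t^2} = 2/s^3. Then L{6·t^2} = 6·2/s^3 = 12/s^3

Final answer: 12/s^3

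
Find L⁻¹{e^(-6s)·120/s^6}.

L⁻¹{120/s^6} = t^5. By the time shift theorem, L⁻¹{e^(-as)F(s)} = u(t-a)f(t-a) with a=6, so L⁻¹{e^(-6s)·120/s^6} = u(t-6)·(t-6)^5

Final answer: u(t-6)·(t-6)^5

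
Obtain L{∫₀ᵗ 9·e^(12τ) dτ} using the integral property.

L{∫₀ᵗ f(τ)dτ} = F(s)/s with F(s) = 9/(s-12), so L{∫₀ᵗ 9·e^(12τ) dτ} = 9/(s(s-12))

Final answer: 9/(s(s-12))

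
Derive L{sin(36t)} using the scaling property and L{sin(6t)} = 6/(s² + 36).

Using L{f(at)} = (1/a)F(s/a) with a=6: L{sin(36t)} = (1/6) · 6/((s/6)² + 36) = (1/6) · 6·36/(s² + 1296) = 36/(s² + 1296)

Final answer: 36/(s² + 1296)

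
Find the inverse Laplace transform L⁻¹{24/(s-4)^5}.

L⁻¹{n!/(s-a)^(n+1)} = t^n·e^(at), so L⁻¹{24/(s-4)^5} = t^4·e^(4t)

Final answer: t^4·e^(4t)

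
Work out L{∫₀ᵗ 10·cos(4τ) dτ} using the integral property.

L{∫₀ᵗ f(τ)dτ} = F(s)/s with F(s) = 10s/(s² + 16), so the result is (10s/(s² + 16))/s = 10/(s² + 16)

Final answer: 10/(s² + 16)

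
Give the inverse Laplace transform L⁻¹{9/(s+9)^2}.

L⁻¹{n!/(s-a)^(n+1)} = t^n·e^(at) with n=1, a=-9. So L⁻¹{1/(s+9)^2} = t·e^(-9t), and L⁻¹{9/(s+9)^2} = (9/1)·t·e^(-9t) = 9·t·e^(-9t)

Final answer: 9·t·e^(-9t)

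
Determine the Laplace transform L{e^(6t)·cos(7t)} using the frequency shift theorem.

Frequency shift: L{e^(at)f(t)} = F(s-a). L{e^(6t)·cos(7t)} = (s-6)/((s-6)² + 49)

Final answer: (s-6)/((s-6)² + 49)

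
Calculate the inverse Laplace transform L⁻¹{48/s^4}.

L⁻¹{n!/s^(n+1)} = t^n with n=3. So L⁻¹{6/s^4} = t^3, and L⁻¹{48/s^4} = (48/6)·t^3 = 8·t^3

Final answer: 8·t^3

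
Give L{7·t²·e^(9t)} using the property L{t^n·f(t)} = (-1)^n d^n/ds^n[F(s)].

L{e^(9t)} = 1/(s-9). d/ds[1/(s-9)] = -1/(s-9)². d²/ds²[1/(s-9)] = 2/(s-9)³. So L{t²·e^(9t)} = (-1)² · 2/(s-9)³ = 2/(s-9)³. Then L{7·t²·e^(9t)} = 7·2/(s-9)³ = 14/(s-9)³

Final answer: 14/(s-9)³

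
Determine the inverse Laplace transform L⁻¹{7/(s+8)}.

L⁻¹{1/(s-a)} = e^(at), so L⁻¹{1/(s+8)} = e^(-8t), and L⁻¹{7/(s+8)} = 7·e^(-8t)

Final answer: 7·e^(-8t)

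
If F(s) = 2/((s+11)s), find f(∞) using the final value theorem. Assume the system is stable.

f(∞) = lim_{s→0} sF(s) = lim_{s→0} 2/(s+11) = 2/11

Final answer: 2/11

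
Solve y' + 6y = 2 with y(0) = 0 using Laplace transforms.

sY + 6Y = 2/s. Y = 2/(s(s+6)). Partial fractions: Y = 1/3/s - 1/3/(s+6)

Final answer: y(t) = 1/3(1 - e^(-6t))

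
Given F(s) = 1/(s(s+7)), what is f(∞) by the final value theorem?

f(∞) = lim_{s→0} s·1/(s(s+7)) = lim_{s→0} 1/(s+7) = 1/7 = 1/7

Final answer: 1/7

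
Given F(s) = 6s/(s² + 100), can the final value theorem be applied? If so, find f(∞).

The final value theorem requires all poles of sF(s) in the left half-plane. sF(s) = 6s²/(s² + 100) has poles at s = ±10i (imaginary axis). Theorem does NOT apply (oscillatory system).

Final answer: Not applicable (oscillatory)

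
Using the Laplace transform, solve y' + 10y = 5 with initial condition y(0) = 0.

sY + 10Y = 5/s. Y = 5/(s(s+10)). Partial fractions: Y = 1/2/s - 1/2/(s+10)

Final answer: y(t) = 1/2(1 - e^(-10t))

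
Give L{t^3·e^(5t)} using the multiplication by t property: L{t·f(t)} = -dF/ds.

Using L{t^n·e^(at)} = n!/(s-a)^(n+1), L{t^3·e^(5t)} = 6/(s-5)^4

Final answer: 6/(s-5)^4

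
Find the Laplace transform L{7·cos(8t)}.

L{cos(ωt)} = s/(s² + ω²), so L{cos(8t)} = s/(s² + 64). Then L{7·cos(8t)} = 7·s/(s² + 64) = 7s/(s² + 64)

Final answer: 7s/(s² + 64)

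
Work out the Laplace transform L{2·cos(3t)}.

L{cos(ωt)} = s/(s² + ω²), so L{cos(3t)} = s/(s² + 9). Then L{2·cos(3t)} = 2·s/(s² + 9) = 2s/(s² + 9)

Final answer: 2s/(s² + 9)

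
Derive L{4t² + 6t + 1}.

L{4t² + 6t + 1} = 4·2/s³ + 6/s² + 1/s = 8/s³ + 6/s² + 1/s

Final answer: 8/s³ + 6/s² + 1/s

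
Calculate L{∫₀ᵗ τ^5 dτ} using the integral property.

L{∫₀ᵗ f(τ)dτ} = F(s)/s with f(t) = t^5. F(s) = 120/s^6, so L{∫₀ᵗ τ^5 dτ} = (120/s^6)/s = 120/s^7. (Check: ∫₀ᵗ τ^5 dτ = t^6/6.)

Final answer: 120/s^7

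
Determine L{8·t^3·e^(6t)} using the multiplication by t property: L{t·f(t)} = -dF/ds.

Using L{t^n·e^(at)} = n!/(s-a)^(n+1), L{t^3·e^(6t)} = 6/(s-6)^4, so L{8·t^3·e^(6t)} = 8·6/(s-6)^4 = 48/(s-6)^4

Final answer: 48/(s-6)^4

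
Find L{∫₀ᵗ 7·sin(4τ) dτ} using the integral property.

L{∫₀ᵗ f(τ)dτ} = F(s)/s with F(s) = 28/(s² + 16), so the result is (28/(s² + 16))/s = 28/(s(s² + 16))

Final answer: 28/(s(s² + 16))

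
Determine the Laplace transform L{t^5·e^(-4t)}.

L{t^n·e^(at)} = n!/(s-a)^(n+1), so L{t^5·e^(-4t)} = 120/(s+4)^6

Final answer: 120/(s+4)^6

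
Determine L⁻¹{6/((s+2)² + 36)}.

Form: b/((s-a)² + b²) → e^(at)sin(bt). With a=-2, b=6

Final answer: e^(-2t)·sin(6t)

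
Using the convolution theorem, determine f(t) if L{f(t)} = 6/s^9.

6/s^9 = (6/s)·(1/s^8) = L{6}·L{t^7/5040}. By convolution, f(t) = 6*t^7/5040 = ∫₀ᵗ 6·τ^7/5040 dτ = 6·t^8/40320

Final answer: 6·t^8/40320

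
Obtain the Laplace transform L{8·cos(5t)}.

L{cos(ωt)} = s/(s² + ω²), so L{cos(5t)} = s/(s² + 25). Then L{8·cos(5t)} = 8·s/(s² + 25) = 8s/(s² + 25)

Final answer: 8s/(s² + 25)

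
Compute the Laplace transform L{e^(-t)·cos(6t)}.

L{e^(at)·cos(ωt)} = (s-a)/((s-a)² + ω²), so L{e^(-t)·cos(6t)} = (s+1)/((s+1)² + 36)

Final answer: (s+1)/((s+1)² + 36)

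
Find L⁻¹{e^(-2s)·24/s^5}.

L⁻¹{24/s^5} = t^4. By the time shift theorem, L⁻¹{e^(-as)F(s)} = u(t-a)f(t-a) with a=2, so L⁻¹{e^(-2s)·24/s^5} = u(t-2)·(t-2)^4

Final answer: u(t-2)·(t-2)^4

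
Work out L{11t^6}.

L{t^n} = n!/s^(n+1). So L{11t^6} = 11·6!/s^7 = 7920/s^7

Final answer: 7920/s^7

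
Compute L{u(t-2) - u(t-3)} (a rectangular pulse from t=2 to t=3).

L{u(t-a)} = e^(-as)/s. L{u(t-2) - u(t-3)} = (e^(-2s) - e^(-3s))/s

Final answer: (e^(-2s) - e^(-3s))/s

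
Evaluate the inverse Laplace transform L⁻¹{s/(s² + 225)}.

L⁻¹{s/(s² + 225)} = cos(15t)

Final answer: cos(15t)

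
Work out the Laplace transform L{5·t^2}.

L{t^n} = n!/s^(n+1), so L{t^2} = 2/s^3. Then L{5·t^2} = 5·2/s^3 = 10/s^3

Final answer: 10/s^3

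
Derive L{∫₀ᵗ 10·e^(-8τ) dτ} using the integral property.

L{∫₀ᵗ f(τ)dτ} = F(s)/s with F(s) = 10/(s+8), so L{∫₀ᵗ 10·e^(-8τ) dτ} = 10/(s(s+8))

Final answer: 10/(s(s+8))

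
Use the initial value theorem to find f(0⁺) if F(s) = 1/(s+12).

f(0⁺) = lim_{s→∞} s·1/(s+12) = lim_{s→∞} s/(s+12) = 1

Final answer: 1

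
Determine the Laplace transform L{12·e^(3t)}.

L{e^(at)} = 1/(s-a), so L{e^(3t)} = 1/(s-3). Then L{12·e^(3t)} = 12/(s-3)

Final answer: 12/(s-3)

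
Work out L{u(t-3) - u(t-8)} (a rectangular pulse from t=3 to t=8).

L{u(t-a)} = e^(-as)/s. L{u(t-3) - u(t-8)} = (e^(-3s) - e^(-8s))/s

Final answer: (e^(-3s) - e^(-8s))/s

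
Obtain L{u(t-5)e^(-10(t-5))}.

u(t-a)f(t-a) with f(t)=e^(-10t). L{e^(-10t)} = 1/(s+10). By time shift: e^(-5s)/(s+10)

Final answer: e^(-5s)/(s+10)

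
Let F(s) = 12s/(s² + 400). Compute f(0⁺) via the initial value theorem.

f(0⁺) = lim_{s→∞} s·12s/(s² + 400) = lim_{s→∞} 12s²/(s² + 400) = 12

Final answer: 12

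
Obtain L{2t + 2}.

L{2t + 2} = 2·L{t} + 2·L{1} = 2/s² + 2/s

Final answer: 2/s² + 2/s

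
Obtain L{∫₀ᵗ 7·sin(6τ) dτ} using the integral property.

L{∫₀ᵗ f(τ)dτ} = F(s)/s with F(s) = 42/(s² + 36), so the result is (42/(s² + 36))/s = 42/(s(s² + 36))

Final answer: 42/(s(s² + 36))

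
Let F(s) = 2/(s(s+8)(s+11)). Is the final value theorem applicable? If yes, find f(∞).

Poles of sF(s) = 2/((s+8)(s+11)) are at s = -8 and s = -11, both in the left half-plane. Theorem applies. f(∞) = lim_{s→0} sF(s) = 2/(8·11) = 1/44

Final answer: 1/44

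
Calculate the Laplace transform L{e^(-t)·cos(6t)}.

L{e^(at)·cos(ωt)} = (s-a)/((s-a)² + ω²), so L{e^(-t)·cos(6t)} = (s+1)/((s+1)² + 36)

Final answer: (s+1)/((s+1)² + 36)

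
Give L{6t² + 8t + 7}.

L{6t² + 8t + 7} = 6·2/s³ + 8/s² + 7/s = 12/s³ + 8/s² + 7/s

Final answer: 12/s³ + 8/s² + 7/s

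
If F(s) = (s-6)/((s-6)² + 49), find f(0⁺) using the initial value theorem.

f(0⁺) = lim_{s→∞} sF(s) = lim_{s→∞} s(s-6)/((s-6)² + 49) = 1

Final answer: 1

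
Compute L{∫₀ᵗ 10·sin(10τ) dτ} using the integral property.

L{∫₀ᵗ f(τ)dτ} = F(s)/s with F(s) = 100/(s² + 100), so the result is (100/(s² + 100))/s = 100/(s(s² + 100))

Final answer: 100/(s(s² + 100))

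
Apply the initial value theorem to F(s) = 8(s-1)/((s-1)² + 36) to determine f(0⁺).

f(0⁺) = lim_{s→∞} sF(s) = lim_{s→∞} 8s(s-1)/((s-1)² + 36) = 8

Final answer: 8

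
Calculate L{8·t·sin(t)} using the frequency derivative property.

L{sin(t)} = 1/(s² + 1). By L{t·f(t)} = -F'(s): -d/ds[1/(s² + 1)] = -(1)·(-2s)/(s² + 1)² = 2s/(s² + 1)². Then L{8·t·sin(t)} = 8·2s/(s² + 1)² = 16s/(s² + 1)²

Final answer: 16s/(s² + 1)²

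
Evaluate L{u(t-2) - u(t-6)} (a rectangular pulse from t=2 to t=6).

L{u(t-a)} = e^(-as)/s. L{u(t-2) - u(t-6)} = (e^(-2s) - e^(-6s))/s

Final answer: (e^(-2s) - e^(-6s))/s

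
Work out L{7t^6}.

L{t^n} = n!/s^(n+1). So L{7t^6} = 7·6!/s^7 = 5040/s^7

Final answer: 5040/s^7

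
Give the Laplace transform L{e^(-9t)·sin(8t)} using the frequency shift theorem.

Frequency shift: L{e^(at)f(t)} = F(s-a). L{e^(-9t)·sin(8t)} = 8/((s+9)² + 64)

Final answer: 8/((s+9)² + 64)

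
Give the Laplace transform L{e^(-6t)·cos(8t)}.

L{e^(at)·cos(ωt)} = (s-a)/((s-a)² + ω²), so L{e^(-6t)·cos(8t)} = (s+6)/((s+6)² + 64)

Final answer: (s+6)/((s+6)² + 64)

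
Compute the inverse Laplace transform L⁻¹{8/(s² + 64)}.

L⁻¹{8/(s² + 64)} = sin(8t)

Final answer: sin(8t)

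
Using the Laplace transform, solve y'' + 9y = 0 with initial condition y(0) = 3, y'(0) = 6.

L{y''} + 9L{y} = 0. s²Y - 3s - 6 + 9Y = 0. Y(s² + 9) = 3s + 6. Y = (3s + 6)/(s² + 9). Inverting: y(t) = 3cos(3t) + 2sin(3t)

Final answer: y(t) = 3cos(3t) + 2sin(3t)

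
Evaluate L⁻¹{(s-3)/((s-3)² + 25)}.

Using frequency shift: L⁻¹{(s-a)/((s-a)² + b²)} = e^(at)cos(bt). Here a=3, b=5

Final answer: e^(3t)·cos(5t)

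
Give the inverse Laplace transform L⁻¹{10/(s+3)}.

L⁻¹{1/(s-a)} = e^(at), so L⁻¹{1/(s+3)} = e^(-3t), and L⁻¹{10/(s+3)} = 10·e^(-3t)

Final answer: 10·e^(-3t)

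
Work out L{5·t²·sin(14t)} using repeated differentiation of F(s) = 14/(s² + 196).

F(s) = 14/(s² + 196). F'(s) = -28s/(s² + 196)². F''(s) = -28(196 - 3s²)/(s² + 196)³ = (84s² - 5488)/(s² + 196)³. So L{t²·sin(14t)} = (-1)² F''(s) = (84s² - 5488)/(s² + 196)³. Then L{5·t²·sin(14t)} = 5·(84s² - 5488)/(s² + 196)³ = (420s² - 27440)/(s² + 196)³

Final answer: (420s² - 27440)/(s² + 196)³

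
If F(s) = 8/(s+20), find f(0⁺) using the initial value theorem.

f(0⁺) = lim_{s→∞} s·8/(s+20) = lim_{s→∞} 8s/(s+20) = 8

Final answer: 8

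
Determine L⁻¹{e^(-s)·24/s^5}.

L⁻¹{24/s^5} = t^4. By the time shift theorem, L⁻¹{e^(-as)F(s)} = u(t-a)f(t-a) with a=1, so L⁻¹{e^(-s)·24/s^5} = u(t-1)·(t-1)^4

Final answer: u(t-1)·(t-1)^4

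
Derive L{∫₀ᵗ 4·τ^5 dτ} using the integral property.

L{∫₀ᵗ f(τ)dτ} = F(s)/s with f(t) = 4t^5. F(s) = 480/s^6, so L{∫₀ᵗ 4·τ^5 dτ} = (480/s^6)/s = 480/s^7. (Check: ∫₀ᵗ 4·τ^5 dτ = 4t^6/6.)

Final answer: 480/s^7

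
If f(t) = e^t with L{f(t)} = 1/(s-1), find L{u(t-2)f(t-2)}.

Time shift theorem: L{u(t-a)f(t-a)} = e^(-as)F(s). Here a=2, F(s) = 1/(s-1), so L{u(t-2)f(t-2)} = e^(-2s)·1/(s-1)

Final answer: e^(-2s)·1/(s-1)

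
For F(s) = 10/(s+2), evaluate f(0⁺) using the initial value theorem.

f(0⁺) = lim_{s→∞} s·10/(s+2) = lim_{s→∞} 10s/(s+2) = 10

Final answer: 10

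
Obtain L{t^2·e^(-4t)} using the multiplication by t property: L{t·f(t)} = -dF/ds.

Using L{t^n·e^(at)} = n!/(s-a)^(n+1), L{t^2·e^(-4t)} = 2/(s+4)^3

Final answer: 2/(s+4)^3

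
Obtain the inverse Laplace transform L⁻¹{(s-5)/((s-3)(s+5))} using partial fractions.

Using partial fractions, f(t) = (-2e^(3t) + 10e^(-5t))/8

Final answer: (-2e^(3t) + 10e^(-5t))/8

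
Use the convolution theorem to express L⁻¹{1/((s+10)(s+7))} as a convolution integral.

1/((s+10)(s+7)) = (1/(s+10))·(1/(s+7)) = L{e^(-10t)}·L{e^(-7t)}. So f(t) = e^(-10t)*e^(-7t) = ∫₀ᵗ e^(-10τ)·e^(-7(t-τ)) dτ

Final answer: ∫₀ᵗ e^(-10τ)·e^(-7(t-τ)) dτ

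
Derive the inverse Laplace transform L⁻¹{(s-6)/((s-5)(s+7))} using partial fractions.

Using partial fractions, f(t) = (-e^(5t) + 13e^(-7t))/12

Final answer: (-e^(5t) + 13e^(-7t))/12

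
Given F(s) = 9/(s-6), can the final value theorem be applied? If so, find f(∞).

sF(s) = 9s/(s-6) has a pole at s = 6 in the right half-plane. Theorem does NOT apply (unstable system; f(t) = 9·e^(6t) grows without bound).

Final answer: Not applicable (unstable)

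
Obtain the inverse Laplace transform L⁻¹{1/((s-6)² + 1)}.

Using frequency shift, L⁻¹{1/((s-6)² + 1)} = e^(6t)·sin(t)

Final answer: e^(6t)·sin(t)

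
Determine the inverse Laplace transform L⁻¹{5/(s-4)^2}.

L⁻¹{n!/(s-a)^(n+1)} = t^n·e^(at) with n=1, a=4. So L⁻¹{1/(s-4)^2} = t·e^(4t), and L⁻¹{5/(s-4)^2} = (5/1)·t·e^(4t) = 5·t·e^(4t)

Final answer: 5·t·e^(4t)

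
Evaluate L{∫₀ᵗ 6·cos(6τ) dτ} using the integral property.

L{∫₀ᵗ f(τ)dτ} = F(s)/s with F(s) = 6s/(s² + 36), so the result is (6s/(s² + 36))/s = 6/(s² + 36)

Final answer: 6/(s² + 36)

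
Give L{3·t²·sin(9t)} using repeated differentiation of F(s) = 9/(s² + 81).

F(s) = 9/(s² + 81). F'(s) = -18s/(s² + 81)². F''(s) = -18(81 - 3s²)/(s² + 81)³ = (54s² - 1458)/(s² + 81)³. So L{t²·sin(9t)} = (-1)² F''(s) = (54s² - 1458)/(s² + 81)³. Then L{3·t²·sin(9t)} = 3·(54s² - 1458)/(s² + 81)³ = (162s² - 4374)/(s² + 81)³

Final answer: (162s² - 4374)/(s² + 81)³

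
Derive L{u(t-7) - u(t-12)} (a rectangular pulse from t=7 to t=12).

L{u(t-a)} = e^(-as)/s. L{u(t-7) - u(t-12)} = (e^(-7s) - e^(-12s))/s

Final answer: (e^(-7s) - e^(-12s))/s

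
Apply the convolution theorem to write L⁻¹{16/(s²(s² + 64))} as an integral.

16/(s²(s² + 64)) = (1/s²)·(16/(s² + 64)) = L{t}·L{2·sin(8t)}. So f(t) = t*(2·sin(8t)) = ∫₀ᵗ 2τ·sin(8(t-τ)) dτ

Final answer: ∫₀ᵗ 2τ·sin(8(t-τ)) dτ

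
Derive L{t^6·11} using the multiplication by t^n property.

L{11} = 11/s. d^1/ds^1[1/s] = -1/s². d^2/ds^2[1/s] = 2/s^3. d^3/ds^3[1/s] = -6/s^4. d^4/ds^4[1/s] = 24/s^5. d^5/ds^5[1/s] = -120/s^6. d^6/ds^6[1/s] = 720/s^7. So L{t^6} = (-1)^{6}·720/s^7 = 720/s^7. Then L{t^6·11} = 11·720/s^7 = 7920/s^7

Final answer: 7920/s^7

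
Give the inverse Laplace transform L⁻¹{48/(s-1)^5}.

L⁻¹{n!/(s-a)^(n+1)} = t^n·e^(at) with n=4, a=1. So L⁻¹{24/(s-1)^5} = t^4·e^t, and L⁻¹{48/(s-1)^5} = (48/24)·t^4·e^t = 2·t^4·e^t

Final answer: 2·t^4·e^t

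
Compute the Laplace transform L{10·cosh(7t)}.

L{cosh(ωt)} = s/(s² - ω²), so L{cosh(7t)} = s/(s² - 49). Then L{10·cosh(7t)} = 10·s/(s² - 49) = 10s/(s² - 49)

Final answer: 10s/(s² - 49)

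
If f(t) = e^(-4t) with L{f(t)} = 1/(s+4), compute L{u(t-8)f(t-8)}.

Time shift theorem: L{u(t-a)f(t-a)} = e^(-as)F(s). Here a=8, F(s) = 1/(s+4), so L{u(t-8)f(t-8)} = e^(-8s)·1/(s+4)

Final answer: e^(-8s)·1/(s+4)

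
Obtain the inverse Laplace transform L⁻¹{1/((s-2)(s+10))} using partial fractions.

Decompose: A/(s-2) + B/(s+10). A = 1/12, B = -1/12. f(t) = (e^(2t) - e^(-10t))/12

Final answer: (e^(2t) - e^(-10t))/12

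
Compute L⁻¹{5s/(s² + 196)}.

This is the form c·s/(s² + a²) with a = 14, c = 5. L⁻¹ = 5·cos(14t)

Final answer: 5·cos(14t)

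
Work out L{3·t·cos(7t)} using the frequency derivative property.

L{cos(7t)} = s/(s² + 49). Derivative: d/ds[s/(s² + 49)] = [(s² + 49) - s·2s]/(s² + 49)² = (49 - s²)/(s² + 49)². So L{t·cos(7t)} = -F'(s) = (s² - 49)/(s² + 49)². Then L{3·t·cos(7t)} = 3·(s² - 49)/(s² + 49)²

Final answer: 3·(s² - 49)/(s² + 49)²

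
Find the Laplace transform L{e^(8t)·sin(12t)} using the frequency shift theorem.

Frequency shift: L{e^(at)f(t)} = F(s-a). L{e^(8t)·sin(12t)} = 12/((s-8)² + 144)

Final answer: 12/((s-8)² + 144)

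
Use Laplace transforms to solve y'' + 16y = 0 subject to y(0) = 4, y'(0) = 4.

L{y''} + 16L{y} = 0. s²Y - 4s - 4 + 16Y = 0. Y(s² + 16) = 4s + 4. Y = (4s + 4)/(s² + 16). Inverting: y(t) = 4cos(4t) + sin(4t)

Final answer: y(t) = 4cos(4t) + sin(4t)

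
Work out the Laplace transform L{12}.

L{12} = 12 · L{1} = 12/s

Final answer: 12/s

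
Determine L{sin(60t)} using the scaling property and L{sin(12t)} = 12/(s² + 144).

Using L{f(at)} = (1/a)F(s/a) with a=5: L{sin(60t)} = (1/5) · 12/((s/5)² + 144) = (1/5) · 12·25/(s² + 3600) = 60/(s² + 3600)

Final answer: 60/(s² + 3600)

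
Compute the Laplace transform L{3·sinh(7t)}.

L{sinh(ωt)} = ω/(s² - ω²), so L{sinh(7t)} = 7/(s² - 49). Then L{3·sinh(7t)} = 3·7/(s² - 49) = 21/(s² - 49)

Final answer: 21/(s² - 49)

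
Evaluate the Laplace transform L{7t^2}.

L{7t^2} = 7 · L{t^2} = 7 · 2/s^3 = 14/s^3

Final answer: 14/s^3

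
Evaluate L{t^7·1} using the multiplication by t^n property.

L{1} = 1/s. d^1/ds^1[1/s] = -1/s². d^2/ds^2[1/s] = 2/s^3. d^3/ds^3[1/s] = -6/s^4. d^4/ds^4[1/s] = 24/s^5. d^5/ds^5[1/s] = -120/s^6. d^6/ds^6[1/s] = 720/s^7. d^7/ds^7[1/s] = -5040/s^8. So L{t^7} = (-1)^{7}·-5040/s^8 = 5040/s^8

Final answer: 5040/s^8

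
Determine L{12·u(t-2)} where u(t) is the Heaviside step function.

L{u(t-a)} = e^(-as)/s. Here a=2, so L{u(t-2)} = e^(-2s)/s, and L{12·u(t-2)} = 12·e^(-2s)/s

Final answer: 12·e^(-2s)/s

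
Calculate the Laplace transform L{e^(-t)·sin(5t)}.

L{e^(at)·sin(ωt)} = ω/((s-a)² + ω²), so L{e^(-t)·sin(5t)} = 5/((s+1)² + 25)

Final answer: 5/((s+1)² + 25)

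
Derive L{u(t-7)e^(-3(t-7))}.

u(t-a)f(t-a) with f(t)=e^(-3t). L{e^(-3t)} = 1/(s+3). By time shift: e^(-7s)/(s+3)

Final answer: e^(-7s)/(s+3)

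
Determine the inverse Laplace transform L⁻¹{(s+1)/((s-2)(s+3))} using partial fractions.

Using partial fractions, f(t) = (3e^(2t) + 2e^(-3t))/5

Final answer: (3e^(2t) + 2e^(-3t))/5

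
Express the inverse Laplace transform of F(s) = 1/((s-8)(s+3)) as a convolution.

1/((s-8)(s+3)) = (1/(s-8))·(1/(s+3)) = L{e^(8t)}·L{e^(-3t)}. So f(t) = e^(8t)*e^(-3t) = ∫₀ᵗ e^(8τ)·e^(-3(t-τ)) dτ

Final answer: ∫₀ᵗ e^(8τ)·e^(-3(t-τ)) dτ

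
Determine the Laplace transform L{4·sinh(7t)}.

L{sinh(ωt)} = ω/(s² - ω²), so L{sinh(7t)} = 7/(s² - 49). Then L{4·sinh(7t)} = 4·7/(s² - 49) = 28/(s² - 49)

Final answer: 28/(s² - 49)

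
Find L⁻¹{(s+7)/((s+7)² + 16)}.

Using frequency shift: L⁻¹{(s-a)/((s-a)² + b²)} = e^(at)cos(bt). Here a=-7, b=4

Final answer: e^(-7t)·cos(4t)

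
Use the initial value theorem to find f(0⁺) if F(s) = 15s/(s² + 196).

f(0⁺) = lim_{s→∞} s·15s/(s² + 196) = lim_{s→∞} 15s²/(s² + 196) = 15

Final answer: 15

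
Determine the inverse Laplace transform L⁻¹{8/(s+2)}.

L⁻¹{1/(s-a)} = e^(at), so L⁻¹{1/(s+2)} = e^(-2t), and L⁻¹{8/(s+2)} = 8·e^(-2t)

Final answer: 8·e^(-2t)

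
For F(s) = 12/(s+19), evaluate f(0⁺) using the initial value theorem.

f(0⁺) = lim_{s→∞} s·12/(s+19) = lim_{s→∞} 12s/(s+19) = 12

Final answer: 12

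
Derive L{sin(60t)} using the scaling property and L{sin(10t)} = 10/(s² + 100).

Using L{f(at)} = (1/a)F(s/a) with a=6: L{sin(60t)} = (1/6) · 10/((s/6)² + 100) = (1/6) · 10·36/(s² + 3600) = 60/(s² + 3600)

Final answer: 60/(s² + 3600)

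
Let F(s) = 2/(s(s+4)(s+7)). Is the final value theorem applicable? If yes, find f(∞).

Poles of sF(s) = 2/((s+4)(s+7)) are at s = -4 and s = -7, both in the left half-plane. Theorem applies. f(∞) = lim_{s→0} sF(s) = 2/(4·7) = 1/14

Final answer: 1/14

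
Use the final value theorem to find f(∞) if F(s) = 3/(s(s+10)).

f(∞) = lim_{s→0} s·3/(s(s+10)) = lim_{s→0} 3/(s+10) = 3/10 = 3/10

Final answer: 3/10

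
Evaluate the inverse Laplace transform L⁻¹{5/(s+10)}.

L⁻¹{1/(s-a)} = e^(at), so L⁻¹{1/(s+10)} = e^(-10t), and L⁻¹{5/(s+10)} = 5·e^(-10t)

Final answer: 5·e^(-10t)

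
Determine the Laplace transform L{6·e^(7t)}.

L{e^(at)} = 1/(s-a), so L{e^(7t)} = 1/(s-7). Then L{6·e^(7t)} = 6/(s-7)

Final answer: 6/(s-7)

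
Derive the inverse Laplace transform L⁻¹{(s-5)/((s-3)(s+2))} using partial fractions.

Using partial fractions, f(t) = (-2e^(3t) + 7e^(-2t))/5

Final answer: (-2e^(3t) + 7e^(-2t))/5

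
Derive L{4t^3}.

L{t^n} = n!/s^(n+1). So L{4t^3} = 4·3!/s^4 = 24/s^4

Final answer: 24/s^4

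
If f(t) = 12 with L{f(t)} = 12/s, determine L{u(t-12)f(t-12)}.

Time shift theorem: L{u(t-a)f(t-a)} = e^(-as)F(s). Here a=12, F(s) = 12/s, so L{u(t-12)f(t-12)} = e^(-12s)·12/s

Final answer: e^(-12s)·12/s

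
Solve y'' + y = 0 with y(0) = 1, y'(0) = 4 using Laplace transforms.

L{y''} + 1L{y} = 0. s²Y - s - 4 + Y = 0. Y(s² + 1) = s + 4. Y = (s + 4)/(s² + 1). Inverting: y(t) = cos(t) + 4sin(t)

Final answer: y(t) = cos(t) + 4sin(t)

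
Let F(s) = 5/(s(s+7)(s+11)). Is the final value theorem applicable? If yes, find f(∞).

Poles of sF(s) = 5/((s+7)(s+11)) are at s = -7 and s = -11, both in the left half-plane. Theorem applies. f(∞) = lim_{s→0} sF(s) = 5/(7·11) = 5/77

Final answer: 5/77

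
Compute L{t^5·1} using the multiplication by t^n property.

L{1} = 1/s. d^1/ds^1[1/s] = -1/s². d^2/ds^2[1/s] = 2/s^3. d^3/ds^3[1/s] = -6/s^4. d^4/ds^4[1/s] = 24/s^5. d^5/ds^5[1/s] = -120/s^6. So L{t^5} = (-1)^{5}·-120/s^6 = 120/s^6

Final answer: 120/s^6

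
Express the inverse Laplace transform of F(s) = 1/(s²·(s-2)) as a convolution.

1/(s²·(s-2)) = (1/s^2)·(1/(s-2)) = L{t}·L{e^(2t)}. So f(t) = t*e^(2t) = ∫₀ᵗ τ·e^(2(t-τ)) dτ

Final answer: ∫₀ᵗ τ·e^(2(t-τ)) dτ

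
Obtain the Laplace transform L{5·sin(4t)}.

L{sin(ωt)} = ω/(s² + ω²), so L{sin(4t)} = 4/(s² + 16). Then L{5·sin(4t)} = 5·4/(s² + 16) = 20/(s² + 16)

Final answer: 20/(s² + 16)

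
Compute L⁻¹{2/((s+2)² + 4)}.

Form: b/((s-a)² + b²) → e^(at)sin(bt). With a=-2, b=2

Final answer: e^(-2t)·sin(2t)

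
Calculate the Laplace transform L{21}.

L{21} = 21 · L{1} = 21/s

Final answer: 21/s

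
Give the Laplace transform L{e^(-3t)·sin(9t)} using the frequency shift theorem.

Frequency shift: L{e^(at)f(t)} = F(s-a). L{e^(-3t)·sin(9t)} = 9/((s+3)² + 81)

Final answer: 9/((s+3)² + 81)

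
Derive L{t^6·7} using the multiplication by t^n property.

L{7} = 7/s. d^1/ds^1[1/s] = -1/s². d^2/ds^2[1/s] = 2/s^3. d^3/ds^3[1/s] = -6/s^4. d^4/ds^4[1/s] = 24/s^5. d^5/ds^5[1/s] = -120/s^6. d^6/ds^6[1/s] = 720/s^7. So L{t^6} = (-1)^{6}·720/s^7 = 720/s^7. Then L{t^6·7} = 7·720/s^7 = 5040/s^7

Final answer: 5040/s^7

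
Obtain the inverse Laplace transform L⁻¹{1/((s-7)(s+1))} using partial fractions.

Decompose: A/(s-7) + B/(s+1). A = 1/8, B = -1/8. f(t) = (e^(7t) - e^(-t))/8

Final answer: (e^(7t) - e^(-t))/8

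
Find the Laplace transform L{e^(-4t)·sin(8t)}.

L{e^(at)·sin(ωt)} = ω/((s-a)² + ω²), so L{e^(-4t)·sin(8t)} = 8/((s+4)² + 64)

Final answer: 8/((s+4)² + 64)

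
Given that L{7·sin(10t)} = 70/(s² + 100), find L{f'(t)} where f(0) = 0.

L{f'(t)} = s·F(s) - f(0) = s·70/(s² + 100) - 0 = 70s/(s² + 100)

Final answer: 70s/(s² + 100)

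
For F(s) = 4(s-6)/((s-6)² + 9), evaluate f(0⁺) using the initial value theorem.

f(0⁺) = lim_{s→∞} sF(s) = lim_{s→∞} 4s(s-6)/((s-6)² + 9) = 4

Final answer: 4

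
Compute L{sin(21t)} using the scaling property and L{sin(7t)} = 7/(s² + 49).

Using L{f(at)} = (1/a)F(s/a) with a=3: L{sin(21t)} = (1/3) · 7/((s/3)² + 49) = (1/3) · 7·9/(s² + 441) = 21/(s² + 441)

Final answer: 21/(s² + 441)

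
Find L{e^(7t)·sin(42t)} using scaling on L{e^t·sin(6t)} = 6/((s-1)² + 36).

Scaling with a=7: L{e^(7t)·sin(42t)} = (1/7) · 6/((s/7-1)² + 36). Simplifying: 42/((s-7)² + 1764)

Final answer: 42/((s-7)² + 1764)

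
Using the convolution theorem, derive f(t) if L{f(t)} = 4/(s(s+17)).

4/(s(s+17)) = (4/s)·(1/(s+17)) = L{4}·L{e^(-17t)}. By convolution, f(t) = 4*e^(-17t) = ∫₀ᵗ 4·e^(-17τ) dτ = 4·(1 - e^(-17t))/17

Final answer: 4·(1 - e^(-17t))/17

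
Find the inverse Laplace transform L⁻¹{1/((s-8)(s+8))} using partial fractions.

Decompose: A/(s-8) + B/(s+8). A = 1/16, B = -1/16. f(t) = (e^(8t) - e^(-8t))/16

Final answer: (e^(8t) - e^(-8t))/16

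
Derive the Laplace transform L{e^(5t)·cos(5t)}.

L{e^(at)·cos(ωt)} = (s-a)/((s-a)² + ω²), so L{e^(5t)·cos(5t)} = (s-5)/((s-5)² + 25)

Final answer: (s-5)/((s-5)² + 25)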